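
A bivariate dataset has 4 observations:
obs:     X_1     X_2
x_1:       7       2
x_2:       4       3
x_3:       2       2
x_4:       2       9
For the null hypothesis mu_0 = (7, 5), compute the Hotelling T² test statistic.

Step 1 — sample mean vector:
  mean(X_1) = (7 + 4 + 2 + 2) / 4 = 15/4 = 3.75
  mean(X_2) = (2 + 3 + 2 + 9) / 4 = 16/4 = 4
  x̄ = (3.75, 4),  deviation x̄ - mu_0 = (3.75, 4) - (7, 5) = (-3.25, -1).

Step 2 — sample covariance matrix, S[i,j] = (1/(n-1)) · Σ_k (x_{k,i} - mean_i) · (x_{k,j} - mean_j), divisor n-1 = 3:
  S[X_1,X_1] = ((3.25)·(3.25) + (0.25)·(0.25) + (-1.75)·(-1.75) + (-1.75)·(-1.75)) / 3 = 16.75/3 = 5.5833
  S[X_1,X_2] = ((3.25)·(-2) + (0.25)·(-1) + (-1.75)·(-2) + (-1.75)·(5)) / 3 = -12/3 = -4
  S[X_2,X_2] = ((-2)·(-2) + (-1)·(-1) + (-2)·(-2) + (5)·(5)) / 3 = 34/3 = 11.3333
  S = [[5.5833, -4],
 [-4, 11.3333]].

Step 3 — invert S. det(S) = 5.5833·11.3333 - (-4)² = 47.2778.
  S^{-1} = (1/det) · [[d, -b], [-b, a]] = [[0.2397, 0.0846],
 [0.0846, 0.1181]].

Step 4 — quadratic form (x̄ - mu_0)^T · S^{-1} · (x̄ - mu_0):
  S^{-1} · (x̄ - mu_0) = (-0.8637, -0.3931),
  (x̄ - mu_0)^T · [...] = (-3.25)·(-0.8637) + (-1)·(-0.3931) = 3.2001.

Step 5 — scale by n: T² = 4 · 3.2001 = 12.8002.

T² ≈ 12.8002


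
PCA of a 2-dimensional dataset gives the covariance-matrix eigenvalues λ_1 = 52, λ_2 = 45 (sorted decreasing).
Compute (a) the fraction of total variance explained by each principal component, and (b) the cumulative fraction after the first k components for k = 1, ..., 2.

Step 1 — total variance = trace(Sigma) = Σ λ_i = 52 + 45 = 97.

Step 2 — fraction explained by component i = λ_i / Σ λ:
  PC1: 52/97 = 0.5361
  PC2: 45/97 = 0.4639

Step 3 — cumulative fraction after k components = (λ_1 + ... + λ_k) / Σ λ:
  k = 1: 52/97 = 0.5361
  k = 2: (52 + 45)/97 = 97/97 = 1

Summary (fraction, with percent):

explained: PC1 0.5361 (53.61%), PC2 0.4639 (46.39%);  cumulative: 0.5361, 1


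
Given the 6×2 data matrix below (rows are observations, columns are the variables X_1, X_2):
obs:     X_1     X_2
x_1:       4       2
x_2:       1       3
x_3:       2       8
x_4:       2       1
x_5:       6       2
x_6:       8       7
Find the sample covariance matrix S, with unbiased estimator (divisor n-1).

Step 1 — column means:
  mean(X_1) = (4 + 1 + 2 + 2 + 6 + 8) / 6 = 23/6 = 3.8333
  mean(X_2) = (2 + 3 + 8 + 1 + 2 + 7) / 6 = 23/6 = 3.8333

Step 2 — sample covariance S[i,j] = (1/(n-1)) · Σ_k (x_{k,i} - mean_i) · (x_{k,j} - mean_j), with n-1 = 5.
  S[X_1,X_1] = ((0.1667)·(0.1667) + (-2.8333)·(-2.8333) + (-1.8333)·(-1.8333) + (-1.8333)·(-1.8333) + (2.1667)·(2.1667) + (4.1667)·(4.1667)) / 5 = 36.8333/5 = 7.3667
  S[X_1,X_2] = ((0.1667)·(-1.8333) + (-2.8333)·(-0.8333) + (-1.8333)·(4.1667) + (-1.8333)·(-2.8333) + (2.1667)·(-1.8333) + (4.1667)·(3.1667)) / 5 = 8.8333/5 = 1.7667
  S[X_2,X_2] = ((-1.8333)·(-1.8333) + (-0.8333)·(-0.8333) + (4.1667)·(4.1667) + (-2.8333)·(-2.8333) + (-1.8333)·(-1.8333) + (3.1667)·(3.1667)) / 5 = 42.8333/5 = 8.5667

S is symmetric (S[j,i] = S[i,j]). Assembling:

S = [[7.3667, 1.7667],
 [1.7667, 8.5667]]


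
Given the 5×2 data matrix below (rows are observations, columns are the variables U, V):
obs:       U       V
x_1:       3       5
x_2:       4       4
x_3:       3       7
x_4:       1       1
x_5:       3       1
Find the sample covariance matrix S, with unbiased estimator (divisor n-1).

Step 1 — column means:
  mean(U) = (3 + 4 + 3 + 1 + 3) / 5 = 14/5 = 2.8
  mean(V) = (5 + 4 + 7 + 1 + 1) / 5 = 18/5 = 3.6

Step 2 — sample covariance S[i,j] = (1/(n-1)) · Σ_k (x_{k,i} - mean_i) · (x_{k,j} - mean_j), with n-1 = 4.
  S[U,U] = ((0.2)·(0.2) + (1.2)·(1.2) + (0.2)·(0.2) + (-1.8)·(-1.8) + (0.2)·(0.2)) / 4 = 4.8/4 = 1.2
  S[U,V] = ((0.2)·(1.4) + (1.2)·(0.4) + (0.2)·(3.4) + (-1.8)·(-2.6) + (0.2)·(-2.6)) / 4 = 5.6/4 = 1.4
  S[V,V] = ((1.4)·(1.4) + (0.4)·(0.4) + (3.4)·(3.4) + (-2.6)·(-2.6) + (-2.6)·(-2.6)) / 4 = 27.2/4 = 6.8

S is symmetric (S[j,i] = S[i,j]). Assembling:

S = [[1.2, 1.4],
 [1.4, 6.8]]


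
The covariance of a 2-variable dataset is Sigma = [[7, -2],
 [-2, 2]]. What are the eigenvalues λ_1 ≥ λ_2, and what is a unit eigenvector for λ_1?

Step 1 — characteristic polynomial of 2×2 Sigma:
  det(Sigma - λI) = λ² - trace · λ + det = 0.
  trace = 7 + 2 = 9, det = 7·2 - (-2)² = 10.
Step 2 — discriminant:
  Δ = trace² - 4·det = 81 - 40 = 41.
Step 3 — eigenvalues:
  λ = (trace ± √Δ)/2 = (9 ± 6.4031)/2,
  λ_1 = 7.7016,  λ_2 = 1.2984.

Step 4 — unit eigenvector for λ_1: solve (Sigma - λ_1 I)v = 0. First row:
  (7 - 7.7016)·v_x + (-2)·v_y = 0, i.e. (-0.7016)·v_x + (-2)·v_y = 0,
  so v ∝ (b, λ_1 - a) = (-2, 0.7016); multiply by -1 so the first entry is positive: u = (2, -0.7016).
  ||u|| = √((2)² + (-0.7016)²) = √(4.4922) ≈ 2.1195,
  v_1 = u/||u|| ≈ (0.9436, -0.331) (||v_1|| = 1).

λ_1 = 7.7016,  λ_2 = 1.2984;  v_1 ≈ (0.9436, -0.331)


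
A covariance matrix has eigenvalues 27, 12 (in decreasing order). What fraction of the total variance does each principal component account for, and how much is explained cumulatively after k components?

Step 1 — total variance = trace(Sigma) = Σ λ_i = 27 + 12 = 39.

Step 2 — fraction explained by component i = λ_i / Σ λ:
  PC1: 27/39 = 0.6923
  PC2: 12/39 = 0.3077

Step 3 — cumulative fraction after k components = (λ_1 + ... + λ_k) / Σ λ:
  k = 1: 27/39 = 0.6923
  k = 2: (27 + 12)/39 = 39/39 = 1

Summary (fraction, with percent):

explained: PC1 0.6923 (69.23%), PC2 0.3077 (30.77%);  cumulative: 0.6923, 1


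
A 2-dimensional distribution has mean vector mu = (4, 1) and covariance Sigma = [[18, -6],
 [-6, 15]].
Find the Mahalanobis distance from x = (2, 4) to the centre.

Step 1 — centre the observation: (x - mu) = (-2, 3).

Step 2 — invert Sigma. det(Sigma) = 18·15 - (-6)² = 234.
  Sigma^{-1} = (1/det) · [[d, -b], [-b, a]] = [[0.0641, 0.0256],
 [0.0256, 0.0769]].

Step 3 — form the quadratic (x - mu)^T · Sigma^{-1} · (x - mu):
  Sigma^{-1} · (x - mu) = (-0.0513, 0.1795).
  (x - mu)^T · [Sigma^{-1} · (x - mu)] = (-2)·(-0.0513) + (3)·(0.1795) = 0.641.

Step 4 — take square root: d = √(0.641) ≈ 0.8006.

d(x, mu) = √(0.641) ≈ 0.8006


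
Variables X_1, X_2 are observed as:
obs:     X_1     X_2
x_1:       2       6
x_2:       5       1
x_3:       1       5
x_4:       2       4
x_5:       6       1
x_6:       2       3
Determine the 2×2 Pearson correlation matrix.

Step 1 — column means:
  mean(X_1) = (2 + 5 + 1 + 2 + 6 + 2) / 6 = 18/6 = 3
  mean(X_2) = (6 + 1 + 5 + 4 + 1 + 3) / 6 = 20/6 = 3.3333

Step 2 — sample variances and covariances s[i,j] = (1/(n-1)) · Σ_k (x_{k,i} - mean_i) · (x_{k,j} - mean_j), with n-1 = 5:
  s[X_1,X_1] = ((-1)·(-1) + (2)·(2) + (-2)·(-2) + (-1)·(-1) + (3)·(3) + (-1)·(-1)) / 5 = 20/5 = 4
  s[X_1,X_2] = ((-1)·(2.6667) + (2)·(-2.3333) + (-2)·(1.6667) + (-1)·(0.6667) + (3)·(-2.3333) + (-1)·(-0.3333)) / 5 = -18/5 = -3.6
  s[X_2,X_2] = ((2.6667)·(2.6667) + (-2.3333)·(-2.3333) + (1.6667)·(1.6667) + (0.6667)·(0.6667) + (-2.3333)·(-2.3333) + (-0.3333)·(-0.3333)) / 5 = 21.3333/5 = 4.2667
  Sample standard deviations s_i = √(s[i,i]):
  s(X_1) = √(4) = 2
  s(X_2) = √(4.2667) = 2.0656

Step 3 — r_{ij} = s_{ij} / (s_i · s_j):
  r[X_1,X_1] = 1 (diagonal).
  r[X_1,X_2] = -3.6 / (2 · 2.0656) = -3.6 / 4.1312 = -0.8714
  r[X_2,X_2] = 1 (diagonal).

R is symmetric with unit diagonal. Assembling:

R = [[1, -0.8714],
 [-0.8714, 1]]


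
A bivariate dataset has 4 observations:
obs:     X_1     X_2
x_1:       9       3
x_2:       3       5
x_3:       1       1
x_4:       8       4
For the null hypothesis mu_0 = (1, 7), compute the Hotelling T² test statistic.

Step 1 — sample mean vector:
  mean(X_1) = (9 + 3 + 1 + 8) / 4 = 21/4 = 5.25
  mean(X_2) = (3 + 5 + 1 + 4) / 4 = 13/4 = 3.25
  x̄ = (5.25, 3.25),  deviation x̄ - mu_0 = (5.25, 3.25) - (1, 7) = (4.25, -3.75).

Step 2 — sample covariance matrix, S[i,j] = (1/(n-1)) · Σ_k (x_{k,i} - mean_i) · (x_{k,j} - mean_j), divisor n-1 = 3:
  S[X_1,X_1] = ((3.75)·(3.75) + (-2.25)·(-2.25) + (-4.25)·(-4.25) + (2.75)·(2.75)) / 3 = 44.75/3 = 14.9167
  S[X_1,X_2] = ((3.75)·(-0.25) + (-2.25)·(1.75) + (-4.25)·(-2.25) + (2.75)·(0.75)) / 3 = 6.75/3 = 2.25
  S[X_2,X_2] = ((-0.25)·(-0.25) + (1.75)·(1.75) + (-2.25)·(-2.25) + (0.75)·(0.75)) / 3 = 8.75/3 = 2.9167
  S = [[14.9167, 2.25],
 [2.25, 2.9167]].

Step 3 — invert S. det(S) = 14.9167·2.9167 - (2.25)² = 38.4444.
  S^{-1} = (1/det) · [[d, -b], [-b, a]] = [[0.0759, -0.0585],
 [-0.0585, 0.388]].

Step 4 — quadratic form (x̄ - mu_0)^T · S^{-1} · (x̄ - mu_0):
  S^{-1} · (x̄ - mu_0) = (0.5419, -1.7038),
  (x̄ - mu_0)^T · [...] = (4.25)·(0.5419) + (-3.75)·(-1.7038) = 8.6922.

Step 5 — scale by n: T² = 4 · 8.6922 = 34.7688.

T² ≈ 34.7688


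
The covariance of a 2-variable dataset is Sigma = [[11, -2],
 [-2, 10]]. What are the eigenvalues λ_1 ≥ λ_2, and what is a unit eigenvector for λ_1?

Step 1 — characteristic polynomial of 2×2 Sigma:
  det(Sigma - λI) = λ² - trace · λ + det = 0.
  trace = 11 + 10 = 21, det = 11·10 - (-2)² = 106.
Step 2 — discriminant:
  Δ = trace² - 4·det = 441 - 424 = 17.
Step 3 — eigenvalues:
  λ = (trace ± √Δ)/2 = (21 ± 4.1231)/2,
  λ_1 = 12.5616,  λ_2 = 8.4384.

Step 4 — unit eigenvector for λ_1: solve (Sigma - λ_1 I)v = 0. First row:
  (11 - 12.5616)·v_x + (-2)·v_y = 0, i.e. (-1.5616)·v_x + (-2)·v_y = 0,
  so v ∝ (b, λ_1 - a) = (-2, 1.5616); multiply by -1 so the first entry is positive: u = (2, -1.5616).
  ||u|| = √((2)² + (-1.5616)²) = √(6.4384) ≈ 2.5374,
  v_1 = u/||u|| ≈ (0.7882, -0.6154) (||v_1|| = 1).

λ_1 = 12.5616,  λ_2 = 8.4384;  v_1 ≈ (0.7882, -0.6154)


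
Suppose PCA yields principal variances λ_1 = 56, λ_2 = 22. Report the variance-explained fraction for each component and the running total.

Step 1 — total variance = trace(Sigma) = Σ λ_i = 56 + 22 = 78.

Step 2 — fraction explained by component i = λ_i / Σ λ:
  PC1: 56/78 = 0.7179
  PC2: 22/78 = 0.2821

Step 3 — cumulative fraction after k components = (λ_1 + ... + λ_k) / Σ λ:
  k = 1: 56/78 = 0.7179
  k = 2: (56 + 22)/78 = 78/78 = 1

Summary (fraction, with percent):

explained: PC1 0.7179 (71.79%), PC2 0.2821 (28.21%);  cumulative: 0.7179, 1


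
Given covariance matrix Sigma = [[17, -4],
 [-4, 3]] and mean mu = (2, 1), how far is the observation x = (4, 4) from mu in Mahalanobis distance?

Step 1 — centre the observation: (x - mu) = (2, 3).

Step 2 — invert Sigma. det(Sigma) = 17·3 - (-4)² = 35.
  Sigma^{-1} = (1/det) · [[d, -b], [-b, a]] = [[0.0857, 0.1143],
 [0.1143, 0.4857]].

Step 3 — form the quadratic (x - mu)^T · Sigma^{-1} · (x - mu):
  Sigma^{-1} · (x - mu) = (0.5143, 1.6857).
  (x - mu)^T · [Sigma^{-1} · (x - mu)] = (2)·(0.5143) + (3)·(1.6857) = 6.0857.

Step 4 — take square root: d = √(6.0857) ≈ 2.4669.

d(x, mu) = √(6.0857) ≈ 2.4669


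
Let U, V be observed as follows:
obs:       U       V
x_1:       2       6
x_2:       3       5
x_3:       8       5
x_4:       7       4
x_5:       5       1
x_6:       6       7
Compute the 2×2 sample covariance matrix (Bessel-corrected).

Step 1 — column means:
  mean(U) = (2 + 3 + 8 + 7 + 5 + 6) / 6 = 31/6 = 5.1667
  mean(V) = (6 + 5 + 5 + 4 + 1 + 7) / 6 = 28/6 = 4.6667

Step 2 — sample covariance S[i,j] = (1/(n-1)) · Σ_k (x_{k,i} - mean_i) · (x_{k,j} - mean_j), with n-1 = 5.
  S[U,U] = ((-3.1667)·(-3.1667) + (-2.1667)·(-2.1667) + (2.8333)·(2.8333) + (1.8333)·(1.8333) + (-0.1667)·(-0.1667) + (0.8333)·(0.8333)) / 5 = 26.8333/5 = 5.3667
  S[U,V] = ((-3.1667)·(1.3333) + (-2.1667)·(0.3333) + (2.8333)·(0.3333) + (1.8333)·(-0.6667) + (-0.1667)·(-3.6667) + (0.8333)·(2.3333)) / 5 = -2.6667/5 = -0.5333
  S[V,V] = ((1.3333)·(1.3333) + (0.3333)·(0.3333) + (0.3333)·(0.3333) + (-0.6667)·(-0.6667) + (-3.6667)·(-3.6667) + (2.3333)·(2.3333)) / 5 = 21.3333/5 = 4.2667

S is symmetric (S[j,i] = S[i,j]). Assembling:

S = [[5.3667, -0.5333],
 [-0.5333, 4.2667]]


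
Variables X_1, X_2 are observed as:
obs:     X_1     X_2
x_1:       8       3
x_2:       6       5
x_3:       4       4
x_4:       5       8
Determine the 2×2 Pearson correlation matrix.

Step 1 — column means:
  mean(X_1) = (8 + 6 + 4 + 5) / 4 = 23/4 = 5.75
  mean(X_2) = (3 + 5 + 4 + 8) / 4 = 20/4 = 5

Step 2 — sample variances and covariances s[i,j] = (1/(n-1)) · Σ_k (x_{k,i} - mean_i) · (x_{k,j} - mean_j), with n-1 = 3:
  s[X_1,X_1] = ((2.25)·(2.25) + (0.25)·(0.25) + (-1.75)·(-1.75) + (-0.75)·(-0.75)) / 3 = 8.75/3 = 2.9167
  s[X_1,X_2] = ((2.25)·(-2) + (0.25)·(0) + (-1.75)·(-1) + (-0.75)·(3)) / 3 = -5/3 = -1.6667
  s[X_2,X_2] = ((-2)·(-2) + (0)·(0) + (-1)·(-1) + (3)·(3)) / 3 = 14/3 = 4.6667
  Sample standard deviations s_i = √(s[i,i]):
  s(X_1) = √(2.9167) = 1.7078
  s(X_2) = √(4.6667) = 2.1602

Step 3 — r_{ij} = s_{ij} / (s_i · s_j):
  r[X_1,X_1] = 1 (diagonal).
  r[X_1,X_2] = -1.6667 / (1.7078 · 2.1602) = -1.6667 / 3.6893 = -0.4518
  r[X_2,X_2] = 1 (diagonal).

R is symmetric with unit diagonal. Assembling:

R = [[1, -0.4518],
 [-0.4518, 1]]


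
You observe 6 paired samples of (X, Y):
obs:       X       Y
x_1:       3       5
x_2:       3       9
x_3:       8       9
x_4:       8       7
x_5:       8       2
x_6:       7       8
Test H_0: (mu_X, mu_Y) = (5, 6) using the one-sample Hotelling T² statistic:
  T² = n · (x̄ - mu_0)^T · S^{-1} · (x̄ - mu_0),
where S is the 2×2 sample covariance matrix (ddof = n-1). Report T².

Step 1 — sample mean vector:
  mean(X) = (3 + 3 + 8 + 8 + 8 + 7) / 6 = 37/6 = 6.1667
  mean(Y) = (5 + 9 + 9 + 7 + 2 + 8) / 6 = 40/6 = 6.6667
  x̄ = (6.1667, 6.6667),  deviation x̄ - mu_0 = (6.1667, 6.6667) - (5, 6) = (1.1667, 0.6667).

Step 2 — sample covariance matrix, S[i,j] = (1/(n-1)) · Σ_k (x_{k,i} - mean_i) · (x_{k,j} - mean_j), divisor n-1 = 5:
  S[X,X] = ((-3.1667)·(-3.1667) + (-3.1667)·(-3.1667) + (1.8333)·(1.8333) + (1.8333)·(1.8333) + (1.8333)·(1.8333) + (0.8333)·(0.8333)) / 5 = 30.8333/5 = 6.1667
  S[X,Y] = ((-3.1667)·(-1.6667) + (-3.1667)·(2.3333) + (1.8333)·(2.3333) + (1.8333)·(0.3333) + (1.8333)·(-4.6667) + (0.8333)·(1.3333)) / 5 = -4.6667/5 = -0.9333
  S[Y,Y] = ((-1.6667)·(-1.6667) + (2.3333)·(2.3333) + (2.3333)·(2.3333) + (0.3333)·(0.3333) + (-4.6667)·(-4.6667) + (1.3333)·(1.3333)) / 5 = 37.3333/5 = 7.4667
  S = [[6.1667, -0.9333],
 [-0.9333, 7.4667]].

Step 3 — invert S. det(S) = 6.1667·7.4667 - (-0.9333)² = 45.1733.
  S^{-1} = (1/det) · [[d, -b], [-b, a]] = [[0.1653, 0.0207],
 [0.0207, 0.1365]].

Step 4 — quadratic form (x̄ - mu_0)^T · S^{-1} · (x̄ - mu_0):
  S^{-1} · (x̄ - mu_0) = (0.2066, 0.1151),
  (x̄ - mu_0)^T · [...] = (1.1667)·(0.2066) + (0.6667)·(0.1151) = 0.3178.

Step 5 — scale by n: T² = 6 · 0.3178 = 1.9067.

T² ≈ 1.9067


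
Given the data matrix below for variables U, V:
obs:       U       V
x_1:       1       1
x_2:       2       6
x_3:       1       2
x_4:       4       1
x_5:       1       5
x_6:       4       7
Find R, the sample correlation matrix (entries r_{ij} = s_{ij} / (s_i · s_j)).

Step 1 — column means:
  mean(U) = (1 + 2 + 1 + 4 + 1 + 4) / 6 = 13/6 = 2.1667
  mean(V) = (1 + 6 + 2 + 1 + 5 + 7) / 6 = 22/6 = 3.6667

Step 2 — sample variances and covariances s[i,j] = (1/(n-1)) · Σ_k (x_{k,i} - mean_i) · (x_{k,j} - mean_j), with n-1 = 5:
  s[U,U] = ((-1.1667)·(-1.1667) + (-0.1667)·(-0.1667) + (-1.1667)·(-1.1667) + (1.8333)·(1.8333) + (-1.1667)·(-1.1667) + (1.8333)·(1.8333)) / 5 = 10.8333/5 = 2.1667
  s[U,V] = ((-1.1667)·(-2.6667) + (-0.1667)·(2.3333) + (-1.1667)·(-1.6667) + (1.8333)·(-2.6667) + (-1.1667)·(1.3333) + (1.8333)·(3.3333)) / 5 = 4.3333/5 = 0.8667
  s[V,V] = ((-2.6667)·(-2.6667) + (2.3333)·(2.3333) + (-1.6667)·(-1.6667) + (-2.6667)·(-2.6667) + (1.3333)·(1.3333) + (3.3333)·(3.3333)) / 5 = 35.3333/5 = 7.0667
  Sample standard deviations s_i = √(s[i,i]):
  s(U) = √(2.1667) = 1.472
  s(V) = √(7.0667) = 2.6583

Step 3 — r_{ij} = s_{ij} / (s_i · s_j):
  r[U,U] = 1 (diagonal).
  r[U,V] = 0.8667 / (1.472 · 2.6583) = 0.8667 / 3.9129 = 0.2215
  r[V,V] = 1 (diagonal).

R is symmetric with unit diagonal. Assembling:

R = [[1, 0.2215],
 [0.2215, 1]]


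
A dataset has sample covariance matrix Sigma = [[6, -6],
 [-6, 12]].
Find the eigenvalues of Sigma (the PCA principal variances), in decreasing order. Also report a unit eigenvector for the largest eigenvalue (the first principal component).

Step 1 — characteristic polynomial of 2×2 Sigma:
  det(Sigma - λI) = λ² - trace · λ + det = 0.
  trace = 6 + 12 = 18, det = 6·12 - (-6)² = 36.
Step 2 — discriminant:
  Δ = trace² - 4·det = 324 - 144 = 180.
Step 3 — eigenvalues:
  λ = (trace ± √Δ)/2 = (18 ± 13.4164)/2,
  λ_1 = 15.7082,  λ_2 = 2.2918.

Step 4 — unit eigenvector for λ_1: solve (Sigma - λ_1 I)v = 0. First row:
  (6 - 15.7082)·v_x + (-6)·v_y = 0, i.e. (-9.7082)·v_x + (-6)·v_y = 0,
  so v ∝ (b, λ_1 - a) = (-6, 9.7082); multiply by -1 so the first entry is positive: u = (6, -9.7082).
  ||u|| = √((6)² + (-9.7082)²) = √(130.2492) ≈ 11.4127,
  v_1 = u/||u|| ≈ (0.5257, -0.8507) (||v_1|| = 1).

λ_1 = 15.7082,  λ_2 = 2.2918;  v_1 ≈ (0.5257, -0.8507)


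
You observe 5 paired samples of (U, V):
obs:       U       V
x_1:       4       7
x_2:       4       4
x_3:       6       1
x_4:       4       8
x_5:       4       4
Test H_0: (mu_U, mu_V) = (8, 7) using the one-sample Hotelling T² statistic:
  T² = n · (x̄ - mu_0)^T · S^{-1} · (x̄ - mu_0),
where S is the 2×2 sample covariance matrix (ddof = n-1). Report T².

Step 1 — sample mean vector:
  mean(U) = (4 + 4 + 6 + 4 + 4) / 5 = 22/5 = 4.4
  mean(V) = (7 + 4 + 1 + 8 + 4) / 5 = 24/5 = 4.8
  x̄ = (4.4, 4.8),  deviation x̄ - mu_0 = (4.4, 4.8) - (8, 7) = (-3.6, -2.2).

Step 2 — sample covariance matrix, S[i,j] = (1/(n-1)) · Σ_k (x_{k,i} - mean_i) · (x_{k,j} - mean_j), divisor n-1 = 4:
  S[U,U] = ((-0.4)·(-0.4) + (-0.4)·(-0.4) + (1.6)·(1.6) + (-0.4)·(-0.4) + (-0.4)·(-0.4)) / 4 = 3.2/4 = 0.8
  S[U,V] = ((-0.4)·(2.2) + (-0.4)·(-0.8) + (1.6)·(-3.8) + (-0.4)·(3.2) + (-0.4)·(-0.8)) / 4 = -7.6/4 = -1.9
  S[V,V] = ((2.2)·(2.2) + (-0.8)·(-0.8) + (-3.8)·(-3.8) + (3.2)·(3.2) + (-0.8)·(-0.8)) / 4 = 30.8/4 = 7.7
  S = [[0.8, -1.9],
 [-1.9, 7.7]].

Step 3 — invert S. det(S) = 0.8·7.7 - (-1.9)² = 2.55.
  S^{-1} = (1/det) · [[d, -b], [-b, a]] = [[3.0196, 0.7451],
 [0.7451, 0.3137]].

Step 4 — quadratic form (x̄ - mu_0)^T · S^{-1} · (x̄ - mu_0):
  S^{-1} · (x̄ - mu_0) = (-12.5098, -3.3725),
  (x̄ - mu_0)^T · [...] = (-3.6)·(-12.5098) + (-2.2)·(-3.3725) = 52.4549.

Step 5 — scale by n: T² = 5 · 52.4549 = 262.2745.

T² ≈ 262.2745


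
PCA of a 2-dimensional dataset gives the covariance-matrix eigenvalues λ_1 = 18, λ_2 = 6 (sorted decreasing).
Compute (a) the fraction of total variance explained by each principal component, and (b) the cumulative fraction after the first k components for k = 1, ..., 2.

Step 1 — total variance = trace(Sigma) = Σ λ_i = 18 + 6 = 24.

Step 2 — fraction explained by component i = λ_i / Σ λ:
  PC1: 18/24 = 0.75
  PC2: 6/24 = 0.25

Step 3 — cumulative fraction after k components = (λ_1 + ... + λ_k) / Σ λ:
  k = 1: 18/24 = 0.75
  k = 2: (18 + 6)/24 = 24/24 = 1

Summary (fraction, with percent):

explained: PC1 0.75 (75%), PC2 0.25 (25%);  cumulative: 0.75, 1


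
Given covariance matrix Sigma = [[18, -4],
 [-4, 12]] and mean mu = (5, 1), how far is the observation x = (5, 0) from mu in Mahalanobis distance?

Step 1 — centre the observation: (x - mu) = (0, -1).

Step 2 — invert Sigma. det(Sigma) = 18·12 - (-4)² = 200.
  Sigma^{-1} = (1/det) · [[d, -b], [-b, a]] = [[0.06, 0.02],
 [0.02, 0.09]].

Step 3 — form the quadratic (x - mu)^T · Sigma^{-1} · (x - mu):
  Sigma^{-1} · (x - mu) = (-0.02, -0.09).
  (x - mu)^T · [Sigma^{-1} · (x - mu)] = (0)·(-0.02) + (-1)·(-0.09) = 0.09.

Step 4 — take square root: d = √(0.09) ≈ 0.3.

d(x, mu) = √(0.09) ≈ 0.3


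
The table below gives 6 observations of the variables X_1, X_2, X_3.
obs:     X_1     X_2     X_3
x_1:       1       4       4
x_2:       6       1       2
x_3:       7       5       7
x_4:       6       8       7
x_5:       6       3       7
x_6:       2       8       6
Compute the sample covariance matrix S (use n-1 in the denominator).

Step 1 — column means:
  mean(X_1) = (1 + 6 + 7 + 6 + 6 + 2) / 6 = 28/6 = 4.6667
  mean(X_2) = (4 + 1 + 5 + 8 + 3 + 8) / 6 = 29/6 = 4.8333
  mean(X_3) = (4 + 2 + 7 + 7 + 7 + 6) / 6 = 33/6 = 5.5

Step 2 — sample covariance S[i,j] = (1/(n-1)) · Σ_k (x_{k,i} - mean_i) · (x_{k,j} - mean_j), with n-1 = 5.
  S[X_1,X_1] = ((-3.6667)·(-3.6667) + (1.3333)·(1.3333) + (2.3333)·(2.3333) + (1.3333)·(1.3333) + (1.3333)·(1.3333) + (-2.6667)·(-2.6667)) / 5 = 31.3333/5 = 6.2667
  S[X_1,X_2] = ((-3.6667)·(-0.8333) + (1.3333)·(-3.8333) + (2.3333)·(0.1667) + (1.3333)·(3.1667) + (1.3333)·(-1.8333) + (-2.6667)·(3.1667)) / 5 = -8.3333/5 = -1.6667
  S[X_1,X_3] = ((-3.6667)·(-1.5) + (1.3333)·(-3.5) + (2.3333)·(1.5) + (1.3333)·(1.5) + (1.3333)·(1.5) + (-2.6667)·(0.5)) / 5 = 7/5 = 1.4
  S[X_2,X_2] = ((-0.8333)·(-0.8333) + (-3.8333)·(-3.8333) + (0.1667)·(0.1667) + (3.1667)·(3.1667) + (-1.8333)·(-1.8333) + (3.1667)·(3.1667)) / 5 = 38.8333/5 = 7.7667
  S[X_2,X_3] = ((-0.8333)·(-1.5) + (-3.8333)·(-3.5) + (0.1667)·(1.5) + (3.1667)·(1.5) + (-1.8333)·(1.5) + (3.1667)·(0.5)) / 5 = 18.5/5 = 3.7
  S[X_3,X_3] = ((-1.5)·(-1.5) + (-3.5)·(-3.5) + (1.5)·(1.5) + (1.5)·(1.5) + (1.5)·(1.5) + (0.5)·(0.5)) / 5 = 21.5/5 = 4.3

S is symmetric (S[j,i] = S[i,j]). Assembling:

S = [[6.2667, -1.6667, 1.4],
 [-1.6667, 7.7667, 3.7],
 [1.4, 3.7, 4.3]]


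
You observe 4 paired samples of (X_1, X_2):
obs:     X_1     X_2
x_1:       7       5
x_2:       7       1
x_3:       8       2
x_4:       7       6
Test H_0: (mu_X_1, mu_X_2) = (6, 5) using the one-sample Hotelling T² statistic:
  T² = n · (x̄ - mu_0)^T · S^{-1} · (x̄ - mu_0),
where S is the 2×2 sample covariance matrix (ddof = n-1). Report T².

Step 1 — sample mean vector:
  mean(X_1) = (7 + 7 + 8 + 7) / 4 = 29/4 = 7.25
  mean(X_2) = (5 + 1 + 2 + 6) / 4 = 14/4 = 3.5
  x̄ = (7.25, 3.5),  deviation x̄ - mu_0 = (7.25, 3.5) - (6, 5) = (1.25, -1.5).

Step 2 — sample covariance matrix, S[i,j] = (1/(n-1)) · Σ_k (x_{k,i} - mean_i) · (x_{k,j} - mean_j), divisor n-1 = 3:
  S[X_1,X_1] = ((-0.25)·(-0.25) + (-0.25)·(-0.25) + (0.75)·(0.75) + (-0.25)·(-0.25)) / 3 = 0.75/3 = 0.25
  S[X_1,X_2] = ((-0.25)·(1.5) + (-0.25)·(-2.5) + (0.75)·(-1.5) + (-0.25)·(2.5)) / 3 = -1.5/3 = -0.5
  S[X_2,X_2] = ((1.5)·(1.5) + (-2.5)·(-2.5) + (-1.5)·(-1.5) + (2.5)·(2.5)) / 3 = 17/3 = 5.6667
  S = [[0.25, -0.5],
 [-0.5, 5.6667]].

Step 3 — invert S. det(S) = 0.25·5.6667 - (-0.5)² = 1.1667.
  S^{-1} = (1/det) · [[d, -b], [-b, a]] = [[4.8571, 0.4286],
 [0.4286, 0.2143]].

Step 4 — quadratic form (x̄ - mu_0)^T · S^{-1} · (x̄ - mu_0):
  S^{-1} · (x̄ - mu_0) = (5.4286, 0.2143),
  (x̄ - mu_0)^T · [...] = (1.25)·(5.4286) + (-1.5)·(0.2143) = 6.4643.

Step 5 — scale by n: T² = 4 · 6.4643 = 25.8571.

T² ≈ 25.8571


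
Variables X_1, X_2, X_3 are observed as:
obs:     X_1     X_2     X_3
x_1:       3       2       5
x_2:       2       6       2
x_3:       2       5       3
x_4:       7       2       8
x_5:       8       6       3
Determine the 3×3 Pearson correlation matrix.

Step 1 — column means:
  mean(X_1) = (3 + 2 + 2 + 7 + 8) / 5 = 22/5 = 4.4
  mean(X_2) = (2 + 6 + 5 + 2 + 6) / 5 = 21/5 = 4.2
  mean(X_3) = (5 + 2 + 3 + 8 + 3) / 5 = 21/5 = 4.2

Step 2 — sample variances and covariances s[i,j] = (1/(n-1)) · Σ_k (x_{k,i} - mean_i) · (x_{k,j} - mean_j), with n-1 = 4:
  s[X_1,X_1] = ((-1.4)·(-1.4) + (-2.4)·(-2.4) + (-2.4)·(-2.4) + (2.6)·(2.6) + (3.6)·(3.6)) / 4 = 33.2/4 = 8.3
  s[X_1,X_2] = ((-1.4)·(-2.2) + (-2.4)·(1.8) + (-2.4)·(0.8) + (2.6)·(-2.2) + (3.6)·(1.8)) / 4 = -2.4/4 = -0.6
  s[X_1,X_3] = ((-1.4)·(0.8) + (-2.4)·(-2.2) + (-2.4)·(-1.2) + (2.6)·(3.8) + (3.6)·(-1.2)) / 4 = 12.6/4 = 3.15
  s[X_2,X_2] = ((-2.2)·(-2.2) + (1.8)·(1.8) + (0.8)·(0.8) + (-2.2)·(-2.2) + (1.8)·(1.8)) / 4 = 16.8/4 = 4.2
  s[X_2,X_3] = ((-2.2)·(0.8) + (1.8)·(-2.2) + (0.8)·(-1.2) + (-2.2)·(3.8) + (1.8)·(-1.2)) / 4 = -17.2/4 = -4.3
  s[X_3,X_3] = ((0.8)·(0.8) + (-2.2)·(-2.2) + (-1.2)·(-1.2) + (3.8)·(3.8) + (-1.2)·(-1.2)) / 4 = 22.8/4 = 5.7
  Sample standard deviations s_i = √(s[i,i]):
  s(X_1) = √(8.3) = 2.881
  s(X_2) = √(4.2) = 2.0494
  s(X_3) = √(5.7) = 2.3875

Step 3 — r_{ij} = s_{ij} / (s_i · s_j):
  r[X_1,X_1] = 1 (diagonal).
  r[X_1,X_2] = -0.6 / (2.881 · 2.0494) = -0.6 / 5.9042 = -0.1016
  r[X_1,X_3] = 3.15 / (2.881 · 2.3875) = 3.15 / 6.8782 = 0.458
  r[X_2,X_2] = 1 (diagonal).
  r[X_2,X_3] = -4.3 / (2.0494 · 2.3875) = -4.3 / 4.8929 = -0.8788
  r[X_3,X_3] = 1 (diagonal).

R is symmetric with unit diagonal. Assembling:

R = [[1, -0.1016, 0.458],
 [-0.1016, 1, -0.8788],
 [0.458, -0.8788, 1]]


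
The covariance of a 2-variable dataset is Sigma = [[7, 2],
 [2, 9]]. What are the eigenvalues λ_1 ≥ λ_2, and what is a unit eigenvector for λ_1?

Step 1 — characteristic polynomial of 2×2 Sigma:
  det(Sigma - λI) = λ² - trace · λ + det = 0.
  trace = 7 + 9 = 16, det = 7·9 - (2)² = 59.
Step 2 — discriminant:
  Δ = trace² - 4·det = 256 - 236 = 20.
Step 3 — eigenvalues:
  λ = (trace ± √Δ)/2 = (16 ± 4.4721)/2,
  λ_1 = 10.2361,  λ_2 = 5.7639.

Step 4 — unit eigenvector for λ_1: solve (Sigma - λ_1 I)v = 0. First row:
  (7 - 10.2361)·v_x + (2)·v_y = 0, i.e. (-3.2361)·v_x + (2)·v_y = 0,
  so v ∝ (b, λ_1 - a) = (2, 3.2361) = u.
  ||u|| = √((2)² + (3.2361)²) = √(14.4721) ≈ 3.8042,
  v_1 = u/||u|| ≈ (0.5257, 0.8507) (||v_1|| = 1).

λ_1 = 10.2361,  λ_2 = 5.7639;  v_1 ≈ (0.5257, 0.8507)


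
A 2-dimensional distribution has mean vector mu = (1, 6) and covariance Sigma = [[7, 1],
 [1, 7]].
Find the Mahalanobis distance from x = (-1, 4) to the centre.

Step 1 — centre the observation: (x - mu) = (-2, -2).

Step 2 — invert Sigma. det(Sigma) = 7·7 - (1)² = 48.
  Sigma^{-1} = (1/det) · [[d, -b], [-b, a]] = [[0.1458, -0.0208],
 [-0.0208, 0.1458]].

Step 3 — form the quadratic (x - mu)^T · Sigma^{-1} · (x - mu):
  Sigma^{-1} · (x - mu) = (-0.25, -0.25).
  (x - mu)^T · [Sigma^{-1} · (x - mu)] = (-2)·(-0.25) + (-2)·(-0.25) = 1.

Step 4 — take square root: d = √(1) ≈ 1.

d(x, mu) = √(1) ≈ 1


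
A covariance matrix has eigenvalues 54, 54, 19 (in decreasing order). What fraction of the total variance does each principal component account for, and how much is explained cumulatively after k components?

Step 1 — total variance = trace(Sigma) = Σ λ_i = 54 + 54 + 19 = 127.

Step 2 — fraction explained by component i = λ_i / Σ λ:
  PC1: 54/127 = 0.4252
  PC2: 54/127 = 0.4252
  PC3: 19/127 = 0.1496

Step 3 — cumulative fraction after k components = (λ_1 + ... + λ_k) / Σ λ:
  k = 1: 54/127 = 0.4252
  k = 2: (54 + 54)/127 = 108/127 = 0.8504
  k = 3: (54 + 54 + 19)/127 = 127/127 = 1

Summary (fraction, with percent):

explained: PC1 0.4252 (42.52%), PC2 0.4252 (42.52%), PC3 0.1496 (14.96%);  cumulative: 0.4252, 0.8504, 1


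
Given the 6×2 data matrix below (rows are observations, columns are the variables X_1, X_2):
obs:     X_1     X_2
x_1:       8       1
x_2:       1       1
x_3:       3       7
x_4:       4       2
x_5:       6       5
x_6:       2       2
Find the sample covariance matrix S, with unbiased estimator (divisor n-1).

Step 1 — column means:
  mean(X_1) = (8 + 1 + 3 + 4 + 6 + 2) / 6 = 24/6 = 4
  mean(X_2) = (1 + 1 + 7 + 2 + 5 + 2) / 6 = 18/6 = 3

Step 2 — sample covariance S[i,j] = (1/(n-1)) · Σ_k (x_{k,i} - mean_i) · (x_{k,j} - mean_j), with n-1 = 5.
  S[X_1,X_1] = ((4)·(4) + (-3)·(-3) + (-1)·(-1) + (0)·(0) + (2)·(2) + (-2)·(-2)) / 5 = 34/5 = 6.8
  S[X_1,X_2] = ((4)·(-2) + (-3)·(-2) + (-1)·(4) + (0)·(-1) + (2)·(2) + (-2)·(-1)) / 5 = 0/5 = 0
  S[X_2,X_2] = ((-2)·(-2) + (-2)·(-2) + (4)·(4) + (-1)·(-1) + (2)·(2) + (-1)·(-1)) / 5 = 30/5 = 6

S is symmetric (S[j,i] = S[i,j]). Assembling:

S = [[6.8, 0],
 [0, 6]]


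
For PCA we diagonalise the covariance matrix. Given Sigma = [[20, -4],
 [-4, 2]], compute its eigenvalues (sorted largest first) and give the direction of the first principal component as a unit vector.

Step 1 — characteristic polynomial of 2×2 Sigma:
  det(Sigma - λI) = λ² - trace · λ + det = 0.
  trace = 20 + 2 = 22, det = 20·2 - (-4)² = 24.
Step 2 — discriminant:
  Δ = trace² - 4·det = 484 - 96 = 388.
Step 3 — eigenvalues:
  λ = (trace ± √Δ)/2 = (22 ± 19.6977)/2,
  λ_1 = 20.8489,  λ_2 = 1.1511.

Step 4 — unit eigenvector for λ_1: solve (Sigma - λ_1 I)v = 0. First row:
  (20 - 20.8489)·v_x + (-4)·v_y = 0, i.e. (-0.8489)·v_x + (-4)·v_y = 0,
  so v ∝ (b, λ_1 - a) = (-4, 0.8489); multiply by -1 so the first entry is positive: u = (4, -0.8489).
  ||u|| = √((4)² + (-0.8489)²) = √(16.7206) ≈ 4.0891,
  v_1 = u/||u|| ≈ (0.9782, -0.2076) (||v_1|| = 1).

λ_1 = 20.8489,  λ_2 = 1.1511;  v_1 ≈ (0.9782, -0.2076)


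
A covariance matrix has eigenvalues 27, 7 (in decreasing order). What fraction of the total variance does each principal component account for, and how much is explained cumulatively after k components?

Step 1 — total variance = trace(Sigma) = Σ λ_i = 27 + 7 = 34.

Step 2 — fraction explained by component i = λ_i / Σ λ:
  PC1: 27/34 = 0.7941
  PC2: 7/34 = 0.2059

Step 3 — cumulative fraction after k components = (λ_1 + ... + λ_k) / Σ λ:
  k = 1: 27/34 = 0.7941
  k = 2: (27 + 7)/34 = 34/34 = 1

Summary (fraction, with percent):

explained: PC1 0.7941 (79.41%), PC2 0.2059 (20.59%);  cumulative: 0.7941, 1


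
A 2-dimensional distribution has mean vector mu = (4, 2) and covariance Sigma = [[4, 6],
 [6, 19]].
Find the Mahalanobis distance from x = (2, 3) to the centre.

Step 1 — centre the observation: (x - mu) = (-2, 1).

Step 2 — invert Sigma. det(Sigma) = 4·19 - (6)² = 40.
  Sigma^{-1} = (1/det) · [[d, -b], [-b, a]] = [[0.475, -0.15],
 [-0.15, 0.1]].

Step 3 — form the quadratic (x - mu)^T · Sigma^{-1} · (x - mu):
  Sigma^{-1} · (x - mu) = (-1.1, 0.4).
  (x - mu)^T · [Sigma^{-1} · (x - mu)] = (-2)·(-1.1) + (1)·(0.4) = 2.6.

Step 4 — take square root: d = √(2.6) ≈ 1.6125.

d(x, mu) = √(2.6) ≈ 1.6125


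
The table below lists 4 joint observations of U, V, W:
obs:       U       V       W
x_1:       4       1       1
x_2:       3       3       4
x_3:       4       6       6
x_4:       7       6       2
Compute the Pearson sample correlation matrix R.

Step 1 — column means:
  mean(U) = (4 + 3 + 4 + 7) / 4 = 18/4 = 4.5
  mean(V) = (1 + 3 + 6 + 6) / 4 = 16/4 = 4
  mean(W) = (1 + 4 + 6 + 2) / 4 = 13/4 = 3.25

Step 2 — sample variances and covariances s[i,j] = (1/(n-1)) · Σ_k (x_{k,i} - mean_i) · (x_{k,j} - mean_j), with n-1 = 3:
  s[U,U] = ((-0.5)·(-0.5) + (-1.5)·(-1.5) + (-0.5)·(-0.5) + (2.5)·(2.5)) / 3 = 9/3 = 3
  s[U,V] = ((-0.5)·(-3) + (-1.5)·(-1) + (-0.5)·(2) + (2.5)·(2)) / 3 = 7/3 = 2.3333
  s[U,W] = ((-0.5)·(-2.25) + (-1.5)·(0.75) + (-0.5)·(2.75) + (2.5)·(-1.25)) / 3 = -4.5/3 = -1.5
  s[V,V] = ((-3)·(-3) + (-1)·(-1) + (2)·(2) + (2)·(2)) / 3 = 18/3 = 6
  s[V,W] = ((-3)·(-2.25) + (-1)·(0.75) + (2)·(2.75) + (2)·(-1.25)) / 3 = 9/3 = 3
  s[W,W] = ((-2.25)·(-2.25) + (0.75)·(0.75) + (2.75)·(2.75) + (-1.25)·(-1.25)) / 3 = 14.75/3 = 4.9167
  Sample standard deviations s_i = √(s[i,i]):
  s(U) = √(3) = 1.7321
  s(V) = √(6) = 2.4495
  s(W) = √(4.9167) = 2.2174

Step 3 — r_{ij} = s_{ij} / (s_i · s_j):
  r[U,U] = 1 (diagonal).
  r[U,V] = 2.3333 / (1.7321 · 2.4495) = 2.3333 / 4.2426 = 0.55
  r[U,W] = -1.5 / (1.7321 · 2.2174) = -1.5 / 3.8406 = -0.3906
  r[V,V] = 1 (diagonal).
  r[V,W] = 3 / (2.4495 · 2.2174) = 3 / 5.4314 = 0.5523
  r[W,W] = 1 (diagonal).

R is symmetric with unit diagonal. Assembling:

R = [[1, 0.55, -0.3906],
 [0.55, 1, 0.5523],
 [-0.3906, 0.5523, 1]]


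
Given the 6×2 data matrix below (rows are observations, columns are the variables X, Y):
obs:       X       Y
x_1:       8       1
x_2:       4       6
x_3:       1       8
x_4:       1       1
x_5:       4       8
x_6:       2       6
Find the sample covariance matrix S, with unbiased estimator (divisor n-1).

Step 1 — column means:
  mean(X) = (8 + 4 + 1 + 1 + 4 + 2) / 6 = 20/6 = 3.3333
  mean(Y) = (1 + 6 + 8 + 1 + 8 + 6) / 6 = 30/6 = 5

Step 2 — sample covariance S[i,j] = (1/(n-1)) · Σ_k (x_{k,i} - mean_i) · (x_{k,j} - mean_j), with n-1 = 5.
  S[X,X] = ((4.6667)·(4.6667) + (0.6667)·(0.6667) + (-2.3333)·(-2.3333) + (-2.3333)·(-2.3333) + (0.6667)·(0.6667) + (-1.3333)·(-1.3333)) / 5 = 35.3333/5 = 7.0667
  S[X,Y] = ((4.6667)·(-4) + (0.6667)·(1) + (-2.3333)·(3) + (-2.3333)·(-4) + (0.6667)·(3) + (-1.3333)·(1)) / 5 = -15/5 = -3
  S[Y,Y] = ((-4)·(-4) + (1)·(1) + (3)·(3) + (-4)·(-4) + (3)·(3) + (1)·(1)) / 5 = 52/5 = 10.4

S is symmetric (S[j,i] = S[i,j]). Assembling:

S = [[7.0667, -3],
 [-3, 10.4]]


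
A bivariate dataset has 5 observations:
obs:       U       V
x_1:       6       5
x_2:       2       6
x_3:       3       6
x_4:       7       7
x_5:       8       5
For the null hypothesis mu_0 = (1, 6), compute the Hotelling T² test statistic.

Step 1 — sample mean vector:
  mean(U) = (6 + 2 + 3 + 7 + 8) / 5 = 26/5 = 5.2
  mean(V) = (5 + 6 + 6 + 7 + 5) / 5 = 29/5 = 5.8
  x̄ = (5.2, 5.8),  deviation x̄ - mu_0 = (5.2, 5.8) - (1, 6) = (4.2, -0.2).

Step 2 — sample covariance matrix, S[i,j] = (1/(n-1)) · Σ_k (x_{k,i} - mean_i) · (x_{k,j} - mean_j), divisor n-1 = 4:
  S[U,U] = ((0.8)·(0.8) + (-3.2)·(-3.2) + (-2.2)·(-2.2) + (1.8)·(1.8) + (2.8)·(2.8)) / 4 = 26.8/4 = 6.7
  S[U,V] = ((0.8)·(-0.8) + (-3.2)·(0.2) + (-2.2)·(0.2) + (1.8)·(1.2) + (2.8)·(-0.8)) / 4 = -1.8/4 = -0.45
  S[V,V] = ((-0.8)·(-0.8) + (0.2)·(0.2) + (0.2)·(0.2) + (1.2)·(1.2) + (-0.8)·(-0.8)) / 4 = 2.8/4 = 0.7
  S = [[6.7, -0.45],
 [-0.45, 0.7]].

Step 3 — invert S. det(S) = 6.7·0.7 - (-0.45)² = 4.4875.
  S^{-1} = (1/det) · [[d, -b], [-b, a]] = [[0.156, 0.1003],
 [0.1003, 1.493]].

Step 4 — quadratic form (x̄ - mu_0)^T · S^{-1} · (x̄ - mu_0):
  S^{-1} · (x̄ - mu_0) = (0.6351, 0.1226),
  (x̄ - mu_0)^T · [...] = (4.2)·(0.6351) + (-0.2)·(0.1226) = 2.6429.

Step 5 — scale by n: T² = 5 · 2.6429 = 13.2145.

T² ≈ 13.2145


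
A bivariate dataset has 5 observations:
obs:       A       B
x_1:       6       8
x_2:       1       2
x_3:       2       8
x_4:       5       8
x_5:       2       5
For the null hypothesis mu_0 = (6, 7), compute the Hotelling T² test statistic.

Step 1 — sample mean vector:
  mean(A) = (6 + 1 + 2 + 5 + 2) / 5 = 16/5 = 3.2
  mean(B) = (8 + 2 + 8 + 8 + 5) / 5 = 31/5 = 6.2
  x̄ = (3.2, 6.2),  deviation x̄ - mu_0 = (3.2, 6.2) - (6, 7) = (-2.8, -0.8).

Step 2 — sample covariance matrix, S[i,j] = (1/(n-1)) · Σ_k (x_{k,i} - mean_i) · (x_{k,j} - mean_j), divisor n-1 = 4:
  S[A,A] = ((2.8)·(2.8) + (-2.2)·(-2.2) + (-1.2)·(-1.2) + (1.8)·(1.8) + (-1.2)·(-1.2)) / 4 = 18.8/4 = 4.7
  S[A,B] = ((2.8)·(1.8) + (-2.2)·(-4.2) + (-1.2)·(1.8) + (1.8)·(1.8) + (-1.2)·(-1.2)) / 4 = 16.8/4 = 4.2
  S[B,B] = ((1.8)·(1.8) + (-4.2)·(-4.2) + (1.8)·(1.8) + (1.8)·(1.8) + (-1.2)·(-1.2)) / 4 = 28.8/4 = 7.2
  S = [[4.7, 4.2],
 [4.2, 7.2]].

Step 3 — invert S. det(S) = 4.7·7.2 - (4.2)² = 16.2.
  S^{-1} = (1/det) · [[d, -b], [-b, a]] = [[0.4444, -0.2593],
 [-0.2593, 0.2901]].

Step 4 — quadratic form (x̄ - mu_0)^T · S^{-1} · (x̄ - mu_0):
  S^{-1} · (x̄ - mu_0) = (-1.037, 0.4938),
  (x̄ - mu_0)^T · [...] = (-2.8)·(-1.037) + (-0.8)·(0.4938) = 2.5086.

Step 5 — scale by n: T² = 5 · 2.5086 = 12.5432.

T² ≈ 12.5432


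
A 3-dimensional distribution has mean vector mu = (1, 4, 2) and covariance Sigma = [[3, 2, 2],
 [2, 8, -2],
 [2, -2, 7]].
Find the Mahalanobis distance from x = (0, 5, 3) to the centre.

Step 1 — centre the observation: (x - mu) = (-1, 1, 1).

Step 2 — invert Sigma (cofactor / det for 3×3, or solve directly):
  Sigma^{-1} = [[0.65, -0.225, -0.25],
 [-0.225, 0.2125, 0.125],
 [-0.25, 0.125, 0.25]].

Step 3 — form the quadratic (x - mu)^T · Sigma^{-1} · (x - mu):
  Sigma^{-1} · (x - mu) = (-1.125, 0.5625, 0.625).
  (x - mu)^T · [Sigma^{-1} · (x - mu)] = (-1)·(-1.125) + (1)·(0.5625) + (1)·(0.625) = 2.3125.

Step 4 — take square root: d = √(2.3125) ≈ 1.5207.

d(x, mu) = √(2.3125) ≈ 1.5207


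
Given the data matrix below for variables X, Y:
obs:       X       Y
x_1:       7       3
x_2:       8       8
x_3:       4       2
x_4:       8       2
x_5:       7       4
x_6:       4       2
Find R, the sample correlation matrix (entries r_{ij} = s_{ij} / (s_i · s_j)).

Step 1 — column means:
  mean(X) = (7 + 8 + 4 + 8 + 7 + 4) / 6 = 38/6 = 6.3333
  mean(Y) = (3 + 8 + 2 + 2 + 4 + 2) / 6 = 21/6 = 3.5

Step 2 — sample variances and covariances s[i,j] = (1/(n-1)) · Σ_k (x_{k,i} - mean_i) · (x_{k,j} - mean_j), with n-1 = 5:
  s[X,X] = ((0.6667)·(0.6667) + (1.6667)·(1.6667) + (-2.3333)·(-2.3333) + (1.6667)·(1.6667) + (0.6667)·(0.6667) + (-2.3333)·(-2.3333)) / 5 = 17.3333/5 = 3.4667
  s[X,Y] = ((0.6667)·(-0.5) + (1.6667)·(4.5) + (-2.3333)·(-1.5) + (1.6667)·(-1.5) + (0.6667)·(0.5) + (-2.3333)·(-1.5)) / 5 = 12/5 = 2.4
  s[Y,Y] = ((-0.5)·(-0.5) + (4.5)·(4.5) + (-1.5)·(-1.5) + (-1.5)·(-1.5) + (0.5)·(0.5) + (-1.5)·(-1.5)) / 5 = 27.5/5 = 5.5
  Sample standard deviations s_i = √(s[i,i]):
  s(X) = √(3.4667) = 1.8619
  s(Y) = √(5.5) = 2.3452

Step 3 — r_{ij} = s_{ij} / (s_i · s_j):
  r[X,X] = 1 (diagonal).
  r[X,Y] = 2.4 / (1.8619 · 2.3452) = 2.4 / 4.3665 = 0.5496
  r[Y,Y] = 1 (diagonal).

R is symmetric with unit diagonal. Assembling:

R = [[1, 0.5496],
 [0.5496, 1]]


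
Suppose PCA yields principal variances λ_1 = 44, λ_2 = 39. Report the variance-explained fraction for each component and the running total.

Step 1 — total variance = trace(Sigma) = Σ λ_i = 44 + 39 = 83.

Step 2 — fraction explained by component i = λ_i / Σ λ:
  PC1: 44/83 = 0.5301
  PC2: 39/83 = 0.4699

Step 3 — cumulative fraction after k components = (λ_1 + ... + λ_k) / Σ λ:
  k = 1: 44/83 = 0.5301
  k = 2: (44 + 39)/83 = 83/83 = 1

Summary (fraction, with percent):

explained: PC1 0.5301 (53.01%), PC2 0.4699 (46.99%);  cumulative: 0.5301, 1


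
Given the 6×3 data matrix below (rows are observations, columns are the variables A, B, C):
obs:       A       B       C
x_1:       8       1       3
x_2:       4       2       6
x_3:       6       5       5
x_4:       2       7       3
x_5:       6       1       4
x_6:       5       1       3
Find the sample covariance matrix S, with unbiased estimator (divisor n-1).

Step 1 — column means:
  mean(A) = (8 + 4 + 6 + 2 + 6 + 5) / 6 = 31/6 = 5.1667
  mean(B) = (1 + 2 + 5 + 7 + 1 + 1) / 6 = 17/6 = 2.8333
  mean(C) = (3 + 6 + 5 + 3 + 4 + 3) / 6 = 24/6 = 4

Step 2 — sample covariance S[i,j] = (1/(n-1)) · Σ_k (x_{k,i} - mean_i) · (x_{k,j} - mean_j), with n-1 = 5.
  S[A,A] = ((2.8333)·(2.8333) + (-1.1667)·(-1.1667) + (0.8333)·(0.8333) + (-3.1667)·(-3.1667) + (0.8333)·(0.8333) + (-0.1667)·(-0.1667)) / 5 = 20.8333/5 = 4.1667
  S[A,B] = ((2.8333)·(-1.8333) + (-1.1667)·(-0.8333) + (0.8333)·(2.1667) + (-3.1667)·(4.1667) + (0.8333)·(-1.8333) + (-0.1667)·(-1.8333)) / 5 = -16.8333/5 = -3.3667
  S[A,C] = ((2.8333)·(-1) + (-1.1667)·(2) + (0.8333)·(1) + (-3.1667)·(-1) + (0.8333)·(0) + (-0.1667)·(-1)) / 5 = -1/5 = -0.2
  S[B,B] = ((-1.8333)·(-1.8333) + (-0.8333)·(-0.8333) + (2.1667)·(2.1667) + (4.1667)·(4.1667) + (-1.8333)·(-1.8333) + (-1.8333)·(-1.8333)) / 5 = 32.8333/5 = 6.5667
  S[B,C] = ((-1.8333)·(-1) + (-0.8333)·(2) + (2.1667)·(1) + (4.1667)·(-1) + (-1.8333)·(0) + (-1.8333)·(-1)) / 5 = 0/5 = 0
  S[C,C] = ((-1)·(-1) + (2)·(2) + (1)·(1) + (-1)·(-1) + (0)·(0) + (-1)·(-1)) / 5 = 8/5 = 1.6

S is symmetric (S[j,i] = S[i,j]). Assembling:

S = [[4.1667, -3.3667, -0.2],
 [-3.3667, 6.5667, 0],
 [-0.2, 0, 1.6]]


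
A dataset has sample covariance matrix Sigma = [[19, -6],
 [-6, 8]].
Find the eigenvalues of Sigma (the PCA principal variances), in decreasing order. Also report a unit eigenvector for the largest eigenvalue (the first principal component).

Step 1 — characteristic polynomial of 2×2 Sigma:
  det(Sigma - λI) = λ² - trace · λ + det = 0.
  trace = 19 + 8 = 27, det = 19·8 - (-6)² = 116.
Step 2 — discriminant:
  Δ = trace² - 4·det = 729 - 464 = 265.
Step 3 — eigenvalues:
  λ = (trace ± √Δ)/2 = (27 ± 16.2788)/2,
  λ_1 = 21.6394,  λ_2 = 5.3606.

Step 4 — unit eigenvector for λ_1: solve (Sigma - λ_1 I)v = 0. First row:
  (19 - 21.6394)·v_x + (-6)·v_y = 0, i.e. (-2.6394)·v_x + (-6)·v_y = 0,
  so v ∝ (b, λ_1 - a) = (-6, 2.6394); multiply by -1 so the first entry is positive: u = (6, -2.6394).
  ||u|| = √((6)² + (-2.6394)²) = √(42.9665) ≈ 6.5549,
  v_1 = u/||u|| ≈ (0.9153, -0.4027) (||v_1|| = 1).

λ_1 = 21.6394,  λ_2 = 5.3606;  v_1 ≈ (0.9153, -0.4027)
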